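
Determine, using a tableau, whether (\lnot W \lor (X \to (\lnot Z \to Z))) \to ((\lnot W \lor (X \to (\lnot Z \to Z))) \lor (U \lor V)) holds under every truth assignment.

Valid

Assume the negation and expand:
Initial set: {\lnot ((\lnot W \lor (X \to (\lnot Z \to Z))) \to ((\lnot W \lor (X \to (\lnot Z \to Z))) \lor (U \lor V)))}.
\lnot ((\lnot W \lor (X \to (\lnot Z \to Z))) \to ((\lnot W \lor (X \to (\lnot Z \to Z))) \lor (U \lor V))): α-rule — add (\lnot W \lor (X \to (\lnot Z \to Z))), \lnot ((\lnot W \lor (X \to (\lnot Z \to Z))) \lor (U \lor V)).
\lnot ((\lnot W \lor (X \to (\lnot Z \to Z))) \lor (U \lor V)): α-rule — add \lnot (\lnot W \lor (X \to (\lnot Z \to Z))), \lnot (U \lor V).
\lnot (\lnot W \lor (X \to (\lnot Z \to Z))): α-rule — add \lnot \lnot W, \lnot (X \to (\lnot Z \to Z)).
\lnot (U \lor V): α-rule — add \lnot U, \lnot V.
\lnot (X \to (\lnot Z \to Z)): α-rule — add X, \lnot (\lnot Z \to Z).
\lnot (\lnot Z \to Z): α-rule — add \lnot Z, \lnot Z.
(\lnot W \lor (X \to (\lnot Z \to Z))): β-rule — branch into \lnot W  //  (X \to (\lnot Z \to Z)).
  branch 1 (add \lnot W):
    × closes — contains both W and \lnot W.
  branch 2 (add (X \to (\lnot Z \to Z))):
    (X \to (\lnot Z \to Z)): β-rule — branch into \lnot X  //  (\lnot Z \to Z).
      branch 2.1 (add \lnot X):
        × closes — contains both X and \lnot X.
      branch 2.2 (add (\lnot Z \to Z)):
        (\lnot Z \to Z): β-rule — branch into \lnot \lnot Z  //  Z.
          branch 2.2.1 (add \lnot \lnot Z):
            × closes — contains both Z and \lnot Z.
          branch 2.2.2 (add Z):
            × closes — contains both Z and \lnot Z.
All 4 branches close.
Every branch closed, so the negation is unsatisfiable and the formula is valid.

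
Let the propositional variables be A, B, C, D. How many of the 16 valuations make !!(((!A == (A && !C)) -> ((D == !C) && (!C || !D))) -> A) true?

8

Initial set: {!!(((!A == (A && !C)) -> ((D == !C) && (!C || !D))) -> A)}.
!!(((!A == (A && !C)) -> ((D == !C) && (!C || !D))) -> A): drop double negation, giving (((!A == (A && !C)) -> ((D == !C) && (!C || !D))) -> A).
(((!A == (A && !C)) -> ((D == !C) && (!C || !D))) -> A): β-rule — branch into !((!A == (A && !C)) -> ((D == !C) && (!C || !D)))  //  A.
  branch 1 (add !((!A == (A && !C)) -> ((D == !C) && (!C || !D)))):
    !((!A == (A && !C)) -> ((D == !C) && (!C || !D))): α-rule — add (!A == (A && !C)), !((D == !C) && (!C || !D)).
    (!A == (A && !C)): β-rule — branch into !A, (A && !C)  //  !!A, !(A && !C).
      branch 1.1 (add !A, (A && !C)):
        (A && !C): α-rule — add A, !C.
        × closes — contains both A and !A.
      branch 1.2 (add !!A, !(A && !C)):
        !((D == !C) && (!C || !D)): β-rule — branch into !(D == !C)  //  !(!C || !D).
          branch 1.2.1 (add !(D == !C)):
            !(A && !C): β-rule — branch into !A  //  !!C.
              branch 1.2.1.1 (add !A):
                × closes — contains both A and !A.
              branch 1.2.1.2 (add !!C):
                !(D == !C): β-rule — branch into D, !!C  //  !D, !C.
                  branch 1.2.1.2.1 (add D, !!C):
                    ○ open, literals {A=T, C=T, D=T}.
                  branch 1.2.1.2.2 (add !D, !C):
                    × closes — contains both C and !C.
          branch 1.2.2 (add !(!C || !D)):
            !(!C || !D): α-rule — add !!C, !!D.
            !(A && !C): β-rule — branch into !A  //  !!C.
              branch 1.2.2.1 (add !A):
                × closes — contains both A and !A.
              branch 1.2.2.2 (add !!C):
                ○ open, literals {A=T, C=T, D=T}.
  branch 2 (add A):
    ○ open, literals {A=T}.
4 branches closed, 3 open.
Each open branch fixes some atoms; the unmentioned ones are free. Counting distinct full assignments: branch {A=T, C=T, D=T} (B) contributes 2 new; branch {A=T, C=T, D=T} (B) contributes 0 new; branch {A=T} (B, C, D) contributes 6 new. Total: 8.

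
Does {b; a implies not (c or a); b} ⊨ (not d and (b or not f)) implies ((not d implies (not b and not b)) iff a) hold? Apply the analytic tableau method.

Initial set: {b; (a implies not (c or a)); b; not ((not d and (b or not f)) implies ((not d implies (not b and not b)) iff a))}.
not ((not d and (b or not f)) implies ((not d implies (not b and not b)) iff a)): α-rule — add (not d and (b or not f)), not ((not d implies (not b and not b)) iff a).
(not d and (b or not f)): α-rule — add not d, (b or not f).
(a implies not (c or a)): β-rule — branch into not a  //  not (c or a).
  branch 1 (add not a):
    not ((not d implies (not b and not b)) iff a): β-rule — branch into (not d implies (not b and not b)), not a  //  not (not d implies (not b and not b)), a.
      branch 1.1 (add (not d implies (not b and not b)), not a):
        (b or not f): β-rule — branch into b  //  not f.
          branch 1.1.1 (add b):
            (not d implies (not b and not b)): β-rule — branch into not not d  //  (not b and not b).
              branch 1.1.1.1 (add not not d):
                × closes — contains both d and not d.
              branch 1.1.1.2 (add (not b and not b)):
                (not b and not b): α-rule — add not b, not b.
                × closes — contains both b and not b.
          branch 1.1.2 (add not f):
            (not d implies (not b and not b)): β-rule — branch into not not d  //  (not b and not b).
              branch 1.1.2.1 (add not not d):
                × closes — contains both d and not d.
              branch 1.1.2.2 (add (not b and not b)):
                (not b and not b): α-rule — add not b, not b.
                × closes — contains both b and not b.
      branch 1.2 (add not (not d implies (not b and not b)), a):
        × closes — contains both a and not a.
  branch 2 (add not (c or a)):
    not (c or a): α-rule — add not c, not a.
    not ((not d implies (not b and not b)) iff a): β-rule — branch into (not d implies (not b and not b)), not a  //  not (not d implies (not b and not b)), a.
      branch 2.1 (add (not d implies (not b and not b)), not a):
        (b or not f): β-rule — branch into b  //  not f.
          branch 2.1.1 (add b):
            (not d implies (not b and not b)): β-rule — branch into not not d  //  (not b and not b).
              branch 2.1.1.1 (add not not d):
                × closes — contains both d and not d.
              branch 2.1.1.2 (add (not b and not b)):
                (not b and not b): α-rule — add not b, not b.
                × closes — contains both b and not b.
          branch 2.1.2 (add not f):
            (not d implies (not b and not b)): β-rule — branch into not not d  //  (not b and not b).
              branch 2.1.2.1 (add not not d):
                × closes — contains both d and not d.
              branch 2.1.2.2 (add (not b and not b)):
                (not b and not b): α-rule — add not b, not b.
                × closes — contains both b and not b.
      branch 2.2 (add not (not d implies (not b and not b)), a):
        × closes — contains both a and not a.
All 10 branches close.
Every branch closed, so the premises entail the conclusion.

Yes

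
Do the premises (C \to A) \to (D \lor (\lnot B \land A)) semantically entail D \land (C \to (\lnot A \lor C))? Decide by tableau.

Initial set: {((C \to A) \to (D \lor (\lnot B \land A))); \lnot (D \land (C \to (\lnot A \lor C)))}.
((C \to A) \to (D \lor (\lnot B \land A))): β-rule — branch into \lnot (C \to A)  //  (D \lor (\lnot B \land A)).
  branch 1 (add \lnot (C \to A)):
    \lnot (C \to A): α-rule — add C, \lnot A.
    \lnot (D \land (C \to (\lnot A \lor C))): β-rule — branch into \lnot D  //  \lnot (C \to (\lnot A \lor C)).
      branch 1.1 (add \lnot D):
        ○ open, literals {A=false, C=true, D=false}.
      branch 1.2 (add \lnot (C \to (\lnot A \lor C))):
        \lnot (C \to (\lnot A \lor C)): α-rule — add C, \lnot (\lnot A \lor C).
        \lnot (\lnot A \lor C): α-rule — add \lnot \lnot A, \lnot C.
        × closes — contains both A and \lnot A.
  branch 2 (add (D \lor (\lnot B \land A))):
    \lnot (D \land (C \to (\lnot A \lor C))): β-rule — branch into \lnot D  //  \lnot (C \to (\lnot A \lor C)).
      branch 2.1 (add \lnot D):
        (D \lor (\lnot B \land A)): β-rule — branch into D  //  (\lnot B \land A).
          branch 2.1.1 (add D):
            × closes — contains both D and \lnot D.
          branch 2.1.2 (add (\lnot B \land A)):
            (\lnot B \land A): α-rule — add \lnot B, A.
            ○ open, literals {A=true, B=false, D=false}.
      branch 2.2 (add \lnot (C \to (\lnot A \lor C))):
        \lnot (C \to (\lnot A \lor C)): α-rule — add C, \lnot (\lnot A \lor C).
        \lnot (\lnot A \lor C): α-rule — add \lnot \lnot A, \lnot C.
        × closes — contains both C and \lnot C.
3 branches closed, 2 open.
An open branch gives a countermodel: A=false, C=true, D=false (unmentioned atoms arbitrary); the premises hold there but the conclusion fails.

No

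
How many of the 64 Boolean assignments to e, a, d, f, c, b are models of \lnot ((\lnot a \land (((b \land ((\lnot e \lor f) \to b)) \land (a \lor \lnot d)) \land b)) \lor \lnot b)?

Initial set: {\lnot ((\lnot a \land (((b \land ((\lnot e \lor f) \to b)) \land (a \lor \lnot d)) \land b)) \lor \lnot b)}.
\lnot ((\lnot a \land (((b \land ((\lnot e \lor f) \to b)) \land (a \lor \lnot d)) \land b)) \lor \lnot b): α-rule — add \lnot (\lnot a \land (((b \land ((\lnot e \lor f) \to b)) \land (a \lor \lnot d)) \land b)), \lnot \lnot b.
\lnot (\lnot a \land (((b \land ((\lnot e \lor f) \to b)) \land (a \lor \lnot d)) \land b)): β-rule — branch into \lnot \lnot a  //  \lnot (((b \land ((\lnot e \lor f) \to b)) \land (a \lor \lnot d)) \land b).
  branch 1 (add \lnot \lnot a):
    ○ open, literals {a=true, b=true}.
  branch 2 (add \lnot (((b \land ((\lnot e \lor f) \to b)) \land (a \lor \lnot d)) \land b)):
    \lnot (((b \land ((\lnot e \lor f) \to b)) \land (a \lor \lnot d)) \land b): β-rule — branch into \lnot ((b \land ((\lnot e \lor f) \to b)) \land (a \lor \lnot d))  //  \lnot b.
      branch 2.1 (add \lnot ((b \land ((\lnot e \lor f) \to b)) \land (a \lor \lnot d))):
        \lnot ((b \land ((\lnot e \lor f) \to b)) \land (a \lor \lnot d)): β-rule — branch into \lnot (b \land ((\lnot e \lor f) \to b))  //  \lnot (a \lor \lnot d).
          branch 2.1.1 (add \lnot (b \land ((\lnot e \lor f) \to b))):
            \lnot (b \land ((\lnot e \lor f) \to b)): β-rule — branch into \lnot b  //  \lnot ((\lnot e \lor f) \to b).
              branch 2.1.1.1 (add \lnot b):
                × closes — contains both b and \lnot b.
              branch 2.1.1.2 (add \lnot ((\lnot e \lor f) \to b)):
                \lnot ((\lnot e \lor f) \to b): α-rule — add (\lnot e \lor f), \lnot b.
                × closes — contains both b and \lnot b.
          branch 2.1.2 (add \lnot (a \lor \lnot d)):
            \lnot (a \lor \lnot d): α-rule — add \lnot a, \lnot \lnot d.
            ○ open, literals {a=false, b=true, d=true}.
      branch 2.2 (add \lnot b):
        × closes — contains both b and \lnot b.
3 branches closed, 2 open.
Each open branch fixes some atoms; the unmentioned ones are free. Counting distinct full assignments: branch {a=true, b=true} (e, d, f, c) contributes 16 new; branch {a=false, b=true, d=true} (e, f, c) contributes 8 new. Total: 24.

24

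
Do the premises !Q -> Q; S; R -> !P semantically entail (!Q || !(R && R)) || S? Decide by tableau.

Yes

Initial set: {(!Q -> Q); S; (R -> !P); !((!Q || !(R && R)) || S)}.
!((!Q || !(R && R)) || S): α-rule — add !(!Q || !(R && R)), !S.
× closes — contains both S and !S.
All 1 branch closes.
Every branch closed, so the premises entail the conclusion.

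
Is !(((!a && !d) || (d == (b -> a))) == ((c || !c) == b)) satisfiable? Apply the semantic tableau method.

Initial set: {!(((!a && !d) || (d == (b -> a))) == ((c || !c) == b))}.
!(((!a && !d) || (d == (b -> a))) == ((c || !c) == b)): β-rule — branch into ((!a && !d) || (d == (b -> a))), !((c || !c) == b)  //  !((!a && !d) || (d == (b -> a))), ((c || !c) == b).
  branch 1 (add ((!a && !d) || (d == (b -> a))), !((c || !c) == b)):
    ((!a && !d) || (d == (b -> a))): β-rule — branch into (!a && !d)  //  (d == (b -> a)).
      branch 1.1 (add (!a && !d)):
        (!a && !d): α-rule — add !a, !d.
        !((c || !c) == b): β-rule — branch into (c || !c), !b  //  !(c || !c), b.
          branch 1.1.1 (add (c || !c), !b):
            (c || !c): β-rule — branch into c  //  !c.
              branch 1.1.1.1 (add c):
                ○ open, literals {a=F, b=F, c=T, d=F}.
              branch 1.1.1.2 (add !c):
                ○ open, literals {a=F, b=F, c=F, d=F}.
          branch 1.1.2 (add !(c || !c), b):
            !(c || !c): α-rule — add !c, !!c.
            × closes — contains both c and !c.
      branch 1.2 (add (d == (b -> a))):
        !((c || !c) == b): β-rule — branch into (c || !c), !b  //  !(c || !c), b.
          branch 1.2.1 (add (c || !c), !b):
            (d == (b -> a)): β-rule — branch into d, (b -> a)  //  !d, !(b -> a).
              branch 1.2.1.1 (add d, (b -> a)):
                (c || !c): β-rule — branch into c  //  !c.
                  branch 1.2.1.1.1 (add c):
                    (b -> a): β-rule — branch into !b  //  a.
                      branch 1.2.1.1.1.1 (add !b):
                        ○ open, literals {b=F, c=T, d=T}.
                      branch 1.2.1.1.1.2 (add a):
                        ○ open, literals {a=T, b=F, c=T, d=T}.
                  branch 1.2.1.1.2 (add !c):
                    (b -> a): β-rule — branch into !b  //  a.
                      branch 1.2.1.1.2.1 (add !b):
                        ○ open, literals {b=F, c=F, d=T}.
                      branch 1.2.1.1.2.2 (add a):
                        ○ open, literals {a=T, b=F, c=F, d=T}.
              branch 1.2.1.2 (add !d, !(b -> a)):
                !(b -> a): α-rule — add b, !a.
                × closes — contains both b and !b.
          branch 1.2.2 (add !(c || !c), b):
            !(c || !c): α-rule — add !c, !!c.
            × closes — contains both c and !c.
  branch 2 (add !((!a && !d) || (d == (b -> a))), ((c || !c) == b)):
    !((!a && !d) || (d == (b -> a))): α-rule — add !(!a && !d), !(d == (b -> a)).
    ((c || !c) == b): β-rule — branch into (c || !c), b  //  !(c || !c), !b.
      branch 2.1 (add (c || !c), b):
        !(!a && !d): β-rule — branch into !!a  //  !!d.
          branch 2.1.1 (add !!a):
            !(d == (b -> a)): β-rule — branch into d, !(b -> a)  //  !d, (b -> a).
              branch 2.1.1.1 (add d, !(b -> a)):
                !(b -> a): α-rule — add b, !a.
                × closes — contains both a and !a.
              branch 2.1.1.2 (add !d, (b -> a)):
                (c || !c): β-rule — branch into c  //  !c.
                  branch 2.1.1.2.1 (add c):
                    (b -> a): β-rule — branch into !b  //  a.
                      branch 2.1.1.2.1.1 (add !b):
                        × closes — contains both b and !b.
                      branch 2.1.1.2.1.2 (add a):
                        ○ open, literals {a=T, b=T, c=T, d=F}.
                  branch 2.1.1.2.2 (add !c):
                    (b -> a): β-rule — branch into !b  //  a.
                      branch 2.1.1.2.2.1 (add !b):
                        × closes — contains both b and !b.
                      branch 2.1.1.2.2.2 (add a):
                        ○ open, literals {a=T, b=T, c=F, d=F}.
          branch 2.1.2 (add !!d):
            !(d == (b -> a)): β-rule — branch into d, !(b -> a)  //  !d, (b -> a).
              branch 2.1.2.1 (add d, !(b -> a)):
                !(b -> a): α-rule — add b, !a.
                (c || !c): β-rule — branch into c  //  !c.
                  branch 2.1.2.1.1 (add c):
                    ○ open, literals {a=F, b=T, c=T, d=T}.
                  branch 2.1.2.1.2 (add !c):
                    ○ open, literals {a=F, b=T, c=F, d=T}.
              branch 2.1.2.2 (add !d, (b -> a)):
                × closes — contains both d and !d.
      branch 2.2 (add !(c || !c), !b):
        !(c || !c): α-rule — add !c, !!c.
        × closes — contains both c and !c.
8 branches closed, 10 open.
An open branch gives a satisfying assignment: a=F, b=F, c=T, d=F.

Satisfiable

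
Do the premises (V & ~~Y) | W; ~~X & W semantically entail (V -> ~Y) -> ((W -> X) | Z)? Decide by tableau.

Yes

Initial set: {T ((V & ~~Y) | W); T (~~X & W); F ((V -> ~Y) -> ((W -> X) | Z))}.
T (~~X & W): α-rule — add T ~~X, T W.
F ((V -> ~Y) -> ((W -> X) | Z)): α-rule — add T (V -> ~Y), F ((W -> X) | Z).
T ~~X: drop double negation, giving T X.
F ((W -> X) | Z): α-rule — add F (W -> X), F Z.
F (W -> X): α-rule — add T W, F X.
× closes — contains both X and ~X.
All 1 branch closes.
Every branch closed, so the premises entail the conclusion.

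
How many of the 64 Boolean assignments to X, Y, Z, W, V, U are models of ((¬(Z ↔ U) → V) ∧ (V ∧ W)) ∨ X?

40

Initial set: {(((¬(Z ↔ U) → V) ∧ (V ∧ W)) ∨ X)}.
(((¬(Z ↔ U) → V) ∧ (V ∧ W)) ∨ X): β-rule — branch into ((¬(Z ↔ U) → V) ∧ (V ∧ W))  //  X.
  branch 1 (add ((¬(Z ↔ U) → V) ∧ (V ∧ W))):
    ((¬(Z ↔ U) → V) ∧ (V ∧ W)): α-rule — add (¬(Z ↔ U) → V), (V ∧ W).
    (V ∧ W): α-rule — add V, W.
    (¬(Z ↔ U) → V): β-rule — branch into ¬¬(Z ↔ U)  //  V.
      branch 1.1 (add ¬¬(Z ↔ U)):
        ¬¬(Z ↔ U): β-rule — branch into Z, U  //  ¬Z, ¬U.
          branch 1.1.1 (add Z, U):
            ○ open, literals {U=true, V=true, W=true, Z=true}.
          branch 1.1.2 (add ¬Z, ¬U):
            ○ open, literals {U=false, V=true, W=true, Z=false}.
      branch 1.2 (add V):
        ○ open, literals {V=true, W=true}.
  branch 2 (add X):
    ○ open, literals {X=true}.
0 branches closed, 4 open.
Each open branch fixes some atoms; the unmentioned ones are free. Counting distinct full assignments: branch {U=true, V=true, W=true, Z=true} (X, Y) contributes 4 new; branch {U=false, V=true, W=true, Z=false} (X, Y) contributes 4 new; branch {V=true, W=true} (X, Y, Z, U) contributes 8 new; branch {X=true} (Y, Z, W, V, U) contributes 24 new. Total: 40.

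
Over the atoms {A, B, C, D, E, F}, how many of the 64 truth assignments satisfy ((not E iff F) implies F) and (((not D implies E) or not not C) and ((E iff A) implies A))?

Initial set: {(((not E iff F) implies F) and (((not D implies E) or not not C) and ((E iff A) implies A)))}.
(((not E iff F) implies F) and (((not D implies E) or not not C) and ((E iff A) implies A))): α-rule — add ((not E iff F) implies F), (((not D implies E) or not not C) and ((E iff A) implies A)).
(((not D implies E) or not not C) and ((E iff A) implies A)): α-rule — add ((not D implies E) or not not C), ((E iff A) implies A).
((not E iff F) implies F): β-rule — branch into not (not E iff F)  //  F.
  branch 1 (add not (not E iff F)):
    ((not D implies E) or not not C): β-rule — branch into (not D implies E)  //  not not C.
      branch 1.1 (add (not D implies E)):
        ((E iff A) implies A): β-rule — branch into not (E iff A)  //  A.
          branch 1.1.1 (add not (E iff A)):
            not (not E iff F): β-rule — branch into not E, not F  //  not not E, F.
              branch 1.1.1.1 (add not E, not F):
                (not D implies E): β-rule — branch into not not D  //  E.
                  branch 1.1.1.1.1 (add not not D):
                    not (E iff A): β-rule — branch into E, not A  //  not E, A.
                      branch 1.1.1.1.1.1 (add E, not A):
                        × closes — contains both E and not E.
                      branch 1.1.1.1.1.2 (add not E, A):
                        ○ open, literals {A=1, D=1, E=0, F=0}.
                  branch 1.1.1.1.2 (add E):
                    × closes — contains both E and not E.
              branch 1.1.1.2 (add not not E, F):
                (not D implies E): β-rule — branch into not not D  //  E.
                  branch 1.1.1.2.1 (add not not D):
                    not (E iff A): β-rule — branch into E, not A  //  not E, A.
                      branch 1.1.1.2.1.1 (add E, not A):
                        ○ open, literals {A=0, D=1, E=1, F=1}.
                      branch 1.1.1.2.1.2 (add not E, A):
                        × closes — contains both E and not E.
                  branch 1.1.1.2.2 (add E):
                    not (E iff A): β-rule — branch into E, not A  //  not E, A.
                      branch 1.1.1.2.2.1 (add E, not A):
                        ○ open, literals {A=0, E=1, F=1}.
                      branch 1.1.1.2.2.2 (add not E, A):
                        × closes — contains both E and not E.
          branch 1.1.2 (add A):
            not (not E iff F): β-rule — branch into not E, not F  //  not not E, F.
              branch 1.1.2.1 (add not E, not F):
                (not D implies E): β-rule — branch into not not D  //  E.
                  branch 1.1.2.1.1 (add not not D):
                    ○ open, literals {A=1, D=1, E=0, F=0}.
                  branch 1.1.2.1.2 (add E):
                    × closes — contains both E and not E.
              branch 1.1.2.2 (add not not E, F):
                (not D implies E): β-rule — branch into not not D  //  E.
                  branch 1.1.2.2.1 (add not not D):
                    ○ open, literals {A=1, D=1, E=1, F=1}.
                  branch 1.1.2.2.2 (add E):
                    ○ open, literals {A=1, E=1, F=1}.
      branch 1.2 (add not not C):
        not not C: drop double negation, giving C.
        ((E iff A) implies A): β-rule — branch into not (E iff A)  //  A.
          branch 1.2.1 (add not (E iff A)):
            not (not E iff F): β-rule — branch into not E, not F  //  not not E, F.
              branch 1.2.1.1 (add not E, not F):
                not (E iff A): β-rule — branch into E, not A  //  not E, A.
                  branch 1.2.1.1.1 (add E, not A):
                    × closes — contains both E and not E.
                  branch 1.2.1.1.2 (add not E, A):
                    ○ open, literals {A=1, C=1, E=0, F=0}.
              branch 1.2.1.2 (add not not E, F):
                not (E iff A): β-rule — branch into E, not A  //  not E, A.
                  branch 1.2.1.2.1 (add E, not A):
                    ○ open, literals {A=0, C=1, E=1, F=1}.
                  branch 1.2.1.2.2 (add not E, A):
                    × closes — contains both E and not E.
          branch 1.2.2 (add A):
            not (not E iff F): β-rule — branch into not E, not F  //  not not E, F.
              branch 1.2.2.1 (add not E, not F):
                ○ open, literals {A=1, C=1, E=0, F=0}.
              branch 1.2.2.2 (add not not E, F):
                ○ open, literals {A=1, C=1, E=1, F=1}.
  branch 2 (add F):
    ((not D implies E) or not not C): β-rule — branch into (not D implies E)  //  not not C.
      branch 2.1 (add (not D implies E)):
        ((E iff A) implies A): β-rule — branch into not (E iff A)  //  A.
          branch 2.1.1 (add not (E iff A)):
            (not D implies E): β-rule — branch into not not D  //  E.
              branch 2.1.1.1 (add not not D):
                not (E iff A): β-rule — branch into E, not A  //  not E, A.
                  branch 2.1.1.1.1 (add E, not A):
                    ○ open, literals {A=0, D=1, E=1, F=1}.
                  branch 2.1.1.1.2 (add not E, A):
                    ○ open, literals {A=1, D=1, E=0, F=1}.
              branch 2.1.1.2 (add E):
                not (E iff A): β-rule — branch into E, not A  //  not E, A.
                  branch 2.1.1.2.1 (add E, not A):
                    ○ open, literals {A=0, E=1, F=1}.
                  branch 2.1.1.2.2 (add not E, A):
                    × closes — contains both E and not E.
          branch 2.1.2 (add A):
            (not D implies E): β-rule — branch into not not D  //  E.
              branch 2.1.2.1 (add not not D):
                ○ open, literals {A=1, D=1, F=1}.
              branch 2.1.2.2 (add E):
                ○ open, literals {A=1, E=1, F=1}.
      branch 2.2 (add not not C):
        not not C: drop double negation, giving C.
        ((E iff A) implies A): β-rule — branch into not (E iff A)  //  A.
          branch 2.2.1 (add not (E iff A)):
            not (E iff A): β-rule — branch into E, not A  //  not E, A.
              branch 2.2.1.1 (add E, not A):
                ○ open, literals {A=0, C=1, E=1, F=1}.
              branch 2.2.1.2 (add not E, A):
                ○ open, literals {A=1, C=1, E=0, F=1}.
          branch 2.2.2 (add A):
            ○ open, literals {A=1, C=1, F=1}.
8 branches closed, 18 open.
Each open branch fixes some atoms; the unmentioned ones are free. Counting distinct full assignments: branch {A=1, D=1, E=0, F=0} (B, C) contributes 4 new; branch {A=0, D=1, E=1, F=1} (B, C) contributes 4 new; branch {A=0, E=1, F=1} (B, C, D) contributes 4 new; branch {A=1, D=1, E=0, F=0} (B, C) contributes 0 new; branch {A=1, D=1, E=1, F=1} (B, C) contributes 4 new; branch {A=1, E=1, F=1} (B, C, D) contributes 4 new; branch {A=1, C=1, E=0, F=0} (B, D) contributes 2 new; branch {A=0, C=1, E=1, F=1} (B, D) contributes 0 new; branch {A=1, C=1, E=0, F=0} (B, D) contributes 0 new; branch {A=1, C=1, E=1, F=1} (B, D) contributes 0 new; branch {A=0, D=1, E=1, F=1} (B, C) contributes 0 new; branch {A=1, D=1, E=0, F=1} (B, C) contributes 4 new; branch {A=0, E=1, F=1} (B, C, D) contributes 0 new; branch {A=1, D=1, F=1} (B, C, E) contributes 0 new; branch {A=1, E=1, F=1} (B, C, D) contributes 0 new; branch {A=0, C=1, E=1, F=1} (B, D) contributes 0 new; branch {A=1, C=1, E=0, F=1} (B, D) contributes 2 new; branch {A=1, C=1, F=1} (B, D, E) contributes 0 new. Total: 28.

28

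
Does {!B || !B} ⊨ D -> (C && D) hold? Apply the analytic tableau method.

Initial set: {T (!B || !B); F (D -> (C && D))}.
F (D -> (C && D)): α-rule — add T D, F (C && D).
T (!B || !B): β-rule — branch into T !B  //  T !B.
  branch 1 (add T !B):
    F (C && D): β-rule — branch into F C  //  F D.
      branch 1.1 (add F C):
        ○ open, literals {B=F, C=F, D=T}.
      branch 1.2 (add F D):
        × closes — contains both D and !D.
  branch 2 (add T !B):
    F (C && D): β-rule — branch into F C  //  F D.
      branch 2.1 (add F C):
        ○ open, literals {B=F, C=F, D=T}.
      branch 2.2 (add F D):
        × closes — contains both D and !D.
2 branches closed, 2 open.
An open branch gives a countermodel: B=F, C=F, D=T (unmentioned atoms arbitrary); the premises hold there but the conclusion fails.

No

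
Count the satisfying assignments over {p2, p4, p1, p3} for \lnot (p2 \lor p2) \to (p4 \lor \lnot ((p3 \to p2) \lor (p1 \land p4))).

14

Initial set: {(\lnot (p2 \lor p2) \to (p4 \lor \lnot ((p3 \to p2) \lor (p1 \land p4))))}.
(\lnot (p2 \lor p2) \to (p4 \lor \lnot ((p3 \to p2) \lor (p1 \land p4)))): β-rule — branch into \lnot \lnot (p2 \lor p2)  //  (p4 \lor \lnot ((p3 \to p2) \lor (p1 \land p4))).
  branch 1 (add \lnot \lnot (p2 \lor p2)):
    \lnot \lnot (p2 \lor p2): β-rule — branch into p2  //  p2.
      branch 1.1 (add p2):
        ○ open, literals {p2=1}.
      branch 1.2 (add p2):
        ○ open, literals {p2=1}.
  branch 2 (add (p4 \lor \lnot ((p3 \to p2) \lor (p1 \land p4)))):
    (p4 \lor \lnot ((p3 \to p2) \lor (p1 \land p4))): β-rule — branch into p4  //  \lnot ((p3 \to p2) \lor (p1 \land p4)).
      branch 2.1 (add p4):
        ○ open, literals {p4=1}.
      branch 2.2 (add \lnot ((p3 \to p2) \lor (p1 \land p4))):
        \lnot ((p3 \to p2) \lor (p1 \land p4)): α-rule — add \lnot (p3 \to p2), \lnot (p1 \land p4).
        \lnot (p3 \to p2): α-rule — add p3, \lnot p2.
        \lnot (p1 \land p4): β-rule — branch into \lnot p1  //  \lnot p4.
          branch 2.2.1 (add \lnot p1):
            ○ open, literals {p1=0, p2=0, p3=1}.
          branch 2.2.2 (add \lnot p4):
            ○ open, literals {p2=0, p3=1, p4=0}.
0 branches closed, 5 open.
Each open branch fixes some atoms; the unmentioned ones are free. Counting distinct full assignments: branch {p2=1} (p4, p1, p3) contributes 8 new; branch {p2=1} (p4, p1, p3) contributes 0 new; branch {p4=1} (p2, p1, p3) contributes 4 new; branch {p1=0, p2=0, p3=1} (p4) contributes 1 new; branch {p2=0, p3=1, p4=0} (p1) contributes 1 new. Total: 14.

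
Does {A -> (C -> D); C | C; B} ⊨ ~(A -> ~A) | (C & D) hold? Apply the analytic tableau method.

No

Initial set: {(A -> (C -> D)); (C | C); B; ~(~(A -> ~A) | (C & D))}.
~(~(A -> ~A) | (C & D)): α-rule — add ~~(A -> ~A), ~(C & D).
(A -> (C -> D)): β-rule — branch into ~A  //  (C -> D).
  branch 1 (add ~A):
    (C | C): β-rule — branch into C  //  C.
      branch 1.1 (add C):
        ~~(A -> ~A): β-rule — branch into ~A  //  ~A.
          branch 1.1.1 (add ~A):
            ~(C & D): β-rule — branch into ~C  //  ~D.
              branch 1.1.1.1 (add ~C):
                × closes — contains both C and ~C.
              branch 1.1.1.2 (add ~D):
                ○ open, literals {A=false, B=true, C=true, D=false}.
          branch 1.1.2 (add ~A):
            ~(C & D): β-rule — branch into ~C  //  ~D.
              branch 1.1.2.1 (add ~C):
                × closes — contains both C and ~C.
              branch 1.1.2.2 (add ~D):
                ○ open, literals {A=false, B=true, C=true, D=false}.
      branch 1.2 (add C):
        ~~(A -> ~A): β-rule — branch into ~A  //  ~A.
          branch 1.2.1 (add ~A):
            ~(C & D): β-rule — branch into ~C  //  ~D.
              branch 1.2.1.1 (add ~C):
                × closes — contains both C and ~C.
              branch 1.2.1.2 (add ~D):
                ○ open, literals {A=false, B=true, C=true, D=false}.
          branch 1.2.2 (add ~A):
            ~(C & D): β-rule — branch into ~C  //  ~D.
              branch 1.2.2.1 (add ~C):
                × closes — contains both C and ~C.
              branch 1.2.2.2 (add ~D):
                ○ open, literals {A=false, B=true, C=true, D=false}.
  branch 2 (add (C -> D)):
    (C | C): β-rule — branch into C  //  C.
      branch 2.1 (add C):
        ~~(A -> ~A): β-rule — branch into ~A  //  ~A.
          branch 2.1.1 (add ~A):
            ~(C & D): β-rule — branch into ~C  //  ~D.
              branch 2.1.1.1 (add ~C):
                × closes — contains both C and ~C.
              branch 2.1.1.2 (add ~D):
                (C -> D): β-rule — branch into ~C  //  D.
                  branch 2.1.1.2.1 (add ~C):
                    × closes — contains both C and ~C.
                  branch 2.1.1.2.2 (add D):
                    × closes — contains both D and ~D.
          branch 2.1.2 (add ~A):
            ~(C & D): β-rule — branch into ~C  //  ~D.
              branch 2.1.2.1 (add ~C):
                × closes — contains both C and ~C.
              branch 2.1.2.2 (add ~D):
                (C -> D): β-rule — branch into ~C  //  D.
                  branch 2.1.2.2.1 (add ~C):
                    × closes — contains both C and ~C.
                  branch 2.1.2.2.2 (add D):
                    × closes — contains both D and ~D.
      branch 2.2 (add C):
        ~~(A -> ~A): β-rule — branch into ~A  //  ~A.
          branch 2.2.1 (add ~A):
            ~(C & D): β-rule — branch into ~C  //  ~D.
              branch 2.2.1.1 (add ~C):
                × closes — contains both C and ~C.
              branch 2.2.1.2 (add ~D):
                (C -> D): β-rule — branch into ~C  //  D.
                  branch 2.2.1.2.1 (add ~C):
                    × closes — contains both C and ~C.
                  branch 2.2.1.2.2 (add D):
                    × closes — contains both D and ~D.
          branch 2.2.2 (add ~A):
            ~(C & D): β-rule — branch into ~C  //  ~D.
              branch 2.2.2.1 (add ~C):
                × closes — contains both C and ~C.
              branch 2.2.2.2 (add ~D):
                (C -> D): β-rule — branch into ~C  //  D.
                  branch 2.2.2.2.1 (add ~C):
                    × closes — contains both C and ~C.
                  branch 2.2.2.2.2 (add D):
                    × closes — contains both D and ~D.
16 branches closed, 4 open.
An open branch gives a countermodel: A=false, B=true, C=true, D=false (unmentioned atoms arbitrary); the premises hold there but the conclusion fails.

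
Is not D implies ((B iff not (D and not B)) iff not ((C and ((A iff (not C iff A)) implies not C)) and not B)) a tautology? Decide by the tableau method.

Assume the negation and expand:
Initial set: {F (not D implies ((B iff not (D and not B)) iff not ((C and ((A iff (not C iff A)) implies not C)) and not B)))}.
F (not D implies ((B iff not (D and not B)) iff not ((C and ((A iff (not C iff A)) implies not C)) and not B))): α-rule — add T not D, F ((B iff not (D and not B)) iff not ((C and ((A iff (not C iff A)) implies not C)) and not B)).
F ((B iff not (D and not B)) iff not ((C and ((A iff (not C iff A)) implies not C)) and not B)): β-rule — branch into T (B iff not (D and not B)), F not ((C and ((A iff (not C iff A)) implies not C)) and not B)  //  F (B iff not (D and not B)), T not ((C and ((A iff (not C iff A)) implies not C)) and not B).
  branch 1 (add T (B iff not (D and not B)), F not ((C and ((A iff (not C iff A)) implies not C)) and not B)):
    F not ((C and ((A iff (not C iff A)) implies not C)) and not B): α-rule — add T (C and ((A iff (not C iff A)) implies not C)), T not B.
    T (C and ((A iff (not C iff A)) implies not C)): α-rule — add T C, T ((A iff (not C iff A)) implies not C).
    T (B iff not (D and not B)): β-rule — branch into T B, T not (D and not B)  //  F B, F not (D and not B).
      branch 1.1 (add T B, T not (D and not B)):
        × closes — contains both B and not B.
      branch 1.2 (add F B, F not (D and not B)):
        F not (D and not B): α-rule — add T D, T not B.
        × closes — contains both D and not D.
  branch 2 (add F (B iff not (D and not B)), T not ((C and ((A iff (not C iff A)) implies not C)) and not B)):
    F (B iff not (D and not B)): β-rule — branch into T B, F not (D and not B)  //  F B, T not (D and not B).
      branch 2.1 (add T B, F not (D and not B)):
        F not (D and not B): α-rule — add T D, T not B.
        × closes — contains both D and not D.
      branch 2.2 (add F B, T not (D and not B)):
        T not ((C and ((A iff (not C iff A)) implies not C)) and not B): β-rule — branch into F (C and ((A iff (not C iff A)) implies not C))  //  F not B.
          branch 2.2.1 (add F (C and ((A iff (not C iff A)) implies not C))):
            T not (D and not B): β-rule — branch into F D  //  F not B.
              branch 2.2.1.1 (add F D):
                F (C and ((A iff (not C iff A)) implies not C)): β-rule — branch into F C  //  F ((A iff (not C iff A)) implies not C).
                  branch 2.2.1.1.1 (add F C):
                    ○ open, literals {B=0, C=0, D=0}.
                  branch 2.2.1.1.2 (add F ((A iff (not C iff A)) implies not C)):
                    F ((A iff (not C iff A)) implies not C): α-rule — add T (A iff (not C iff A)), F not C.
                    T (A iff (not C iff A)): β-rule — branch into T A, T (not C iff A)  //  F A, F (not C iff A).
                      branch 2.2.1.1.2.1 (add T A, T (not C iff A)):
                        T (not C iff A): β-rule — branch into T not C, T A  //  F not C, F A.
                          branch 2.2.1.1.2.1.1 (add T not C, T A):
                            × closes — contains both C and not C.
                          branch 2.2.1.1.2.1.2 (add F not C, F A):
                            × closes — contains both A and not A.
                      branch 2.2.1.1.2.2 (add F A, F (not C iff A)):
                        F (not C iff A): β-rule — branch into T not C, F A  //  F not C, T A.
                          branch 2.2.1.1.2.2.1 (add T not C, F A):
                            × closes — contains both C and not C.
                          branch 2.2.1.1.2.2.2 (add F not C, T A):
                            × closes — contains both A and not A.
              branch 2.2.1.2 (add F not B):
                × closes — contains both B and not B.
          branch 2.2.2 (add F not B):
            × closes — contains both B and not B.
9 branches closed, 1 open.
An open branch gives a countermodel: B=0, C=0, D=0 (unmentioned atoms arbitrary); under it the original formula is false.

Not valid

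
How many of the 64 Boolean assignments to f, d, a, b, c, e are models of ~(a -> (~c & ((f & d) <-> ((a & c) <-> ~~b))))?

24

Initial set: {T ~(a -> (~c & ((f & d) <-> ((a & c) <-> ~~b))))}.
T ~(a -> (~c & ((f & d) <-> ((a & c) <-> ~~b)))): α-rule — add T a, F (~c & ((f & d) <-> ((a & c) <-> ~~b))).
F (~c & ((f & d) <-> ((a & c) <-> ~~b))): β-rule — branch into F ~c  //  F ((f & d) <-> ((a & c) <-> ~~b)).
  branch 1 (add F ~c):
    ○ open, literals {a=true, c=true}.
  branch 2 (add F ((f & d) <-> ((a & c) <-> ~~b))):
    F ((f & d) <-> ((a & c) <-> ~~b)): β-rule — branch into T (f & d), F ((a & c) <-> ~~b)  //  F (f & d), T ((a & c) <-> ~~b).
      branch 2.1 (add T (f & d), F ((a & c) <-> ~~b)):
        T (f & d): α-rule — add T f, T d.
        F ((a & c) <-> ~~b): β-rule — branch into T (a & c), F ~~b  //  F (a & c), T ~~b.
          branch 2.1.1 (add T (a & c), F ~~b):
            T (a & c): α-rule — add T a, T c.
            F ~~b: drop double negation, giving F b.
            ○ open, literals {a=true, b=false, c=true, d=true, f=true}.
          branch 2.1.2 (add F (a & c), T ~~b):
            T ~~b: drop double negation, giving T b.
            F (a & c): β-rule — branch into F a  //  F c.
              branch 2.1.2.1 (add F a):
                × closes — contains both a and ~a.
              branch 2.1.2.2 (add F c):
                ○ open, literals {a=true, b=true, c=false, d=true, f=true}.
      branch 2.2 (add F (f & d), T ((a & c) <-> ~~b)):
        F (f & d): β-rule — branch into F f  //  F d.
          branch 2.2.1 (add F f):
            T ((a & c) <-> ~~b): β-rule — branch into T (a & c), T ~~b  //  F (a & c), F ~~b.
              branch 2.2.1.1 (add T (a & c), T ~~b):
                T (a & c): α-rule — add T a, T c.
                T ~~b: drop double negation, giving T b.
                ○ open, literals {a=true, b=true, c=true, f=false}.
              branch 2.2.1.2 (add F (a & c), F ~~b):
                F ~~b: drop double negation, giving F b.
                F (a & c): β-rule — branch into F a  //  F c.
                  branch 2.2.1.2.1 (add F a):
                    × closes — contains both a and ~a.
                  branch 2.2.1.2.2 (add F c):
                    ○ open, literals {a=true, b=false, c=false, f=false}.
          branch 2.2.2 (add F d):
            T ((a & c) <-> ~~b): β-rule — branch into T (a & c), T ~~b  //  F (a & c), F ~~b.
              branch 2.2.2.1 (add T (a & c), T ~~b):
                T (a & c): α-rule — add T a, T c.
                T ~~b: drop double negation, giving T b.
                ○ open, literals {a=true, b=true, c=true, d=false}.
              branch 2.2.2.2 (add F (a & c), F ~~b):
                F ~~b: drop double negation, giving F b.
                F (a & c): β-rule — branch into F a  //  F c.
                  branch 2.2.2.2.1 (add F a):
                    × closes — contains both a and ~a.
                  branch 2.2.2.2.2 (add F c):
                    ○ open, literals {a=true, b=false, c=false, d=false}.
3 branches closed, 7 open.
Each open branch fixes some atoms; the unmentioned ones are free. Counting distinct full assignments: branch {a=true, c=true} (f, d, b, e) contributes 16 new; branch {a=true, b=false, c=true, d=true, f=true} (e) contributes 0 new; branch {a=true, b=true, c=false, d=true, f=true} (e) contributes 2 new; branch {a=true, b=true, c=true, f=false} (d, e) contributes 0 new; branch {a=true, b=false, c=false, f=false} (d, e) contributes 4 new; branch {a=true, b=true, c=true, d=false} (f, e) contributes 0 new; branch {a=true, b=false, c=false, d=false} (f, e) contributes 2 new. Total: 24.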